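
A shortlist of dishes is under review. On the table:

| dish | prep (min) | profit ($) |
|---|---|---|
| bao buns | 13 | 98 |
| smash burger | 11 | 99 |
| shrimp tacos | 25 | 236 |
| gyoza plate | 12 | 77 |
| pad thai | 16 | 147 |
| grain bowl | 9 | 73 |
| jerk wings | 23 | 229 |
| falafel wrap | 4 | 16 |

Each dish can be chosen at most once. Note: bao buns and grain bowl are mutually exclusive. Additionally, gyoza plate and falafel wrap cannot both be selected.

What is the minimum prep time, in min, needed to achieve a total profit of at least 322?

Minimise min subject to total profit ≥ 322.
smash burger + jerk wings: 328 profit at 34 min.
No combination under 34 min hits 322.

34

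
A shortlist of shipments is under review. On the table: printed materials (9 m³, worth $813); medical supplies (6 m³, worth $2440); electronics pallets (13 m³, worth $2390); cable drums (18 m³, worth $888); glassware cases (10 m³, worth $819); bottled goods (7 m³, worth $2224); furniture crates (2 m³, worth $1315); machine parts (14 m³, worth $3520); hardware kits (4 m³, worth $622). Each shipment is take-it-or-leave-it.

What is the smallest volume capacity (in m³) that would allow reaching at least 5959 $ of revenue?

15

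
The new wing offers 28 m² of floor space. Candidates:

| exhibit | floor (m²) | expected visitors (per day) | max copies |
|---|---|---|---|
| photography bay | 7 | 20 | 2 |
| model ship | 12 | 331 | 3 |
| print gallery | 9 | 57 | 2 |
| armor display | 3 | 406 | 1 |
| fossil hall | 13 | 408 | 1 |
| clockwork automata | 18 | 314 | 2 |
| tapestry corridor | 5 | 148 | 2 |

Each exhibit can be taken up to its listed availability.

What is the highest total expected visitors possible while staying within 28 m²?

1145

Density check — armor display 135.33, fossil hall 31.38, tapestry corridor 29.60 are the best per m².
Greedy by ratio would take armor display + fossil hall + 2×tapestry corridor: 26 m² used, total 1110.
Replace 2×tapestry corridor with model ship: the trade gains 35 net, giving 1145 at 28 m².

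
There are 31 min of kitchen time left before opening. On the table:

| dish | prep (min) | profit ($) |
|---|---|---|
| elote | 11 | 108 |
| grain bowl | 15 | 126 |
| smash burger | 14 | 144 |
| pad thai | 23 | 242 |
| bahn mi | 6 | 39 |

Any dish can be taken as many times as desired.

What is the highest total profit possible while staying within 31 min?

291

Greedy by ratio would take pad thai + bahn mi: 29 min used, total 281.
Dropping pad thai frees 23 min; slotting in elote + smash burger (25 min) lifts the total to 291 at 31 min.
That's the maximum — no swap from here does better than 291.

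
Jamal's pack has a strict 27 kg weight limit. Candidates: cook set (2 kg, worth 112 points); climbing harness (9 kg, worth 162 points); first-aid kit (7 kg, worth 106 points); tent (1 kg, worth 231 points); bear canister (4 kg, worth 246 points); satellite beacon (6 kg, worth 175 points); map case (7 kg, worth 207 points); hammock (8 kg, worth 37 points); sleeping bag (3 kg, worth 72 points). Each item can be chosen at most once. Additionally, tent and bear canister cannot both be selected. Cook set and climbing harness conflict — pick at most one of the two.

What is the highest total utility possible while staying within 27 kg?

903

Cook set + first-aid kit + tent + satellite beacon + map case + sleeping bag uses 26 of the 27 kg and totals 903.
Nothing else feasible within 27 kg beats 903.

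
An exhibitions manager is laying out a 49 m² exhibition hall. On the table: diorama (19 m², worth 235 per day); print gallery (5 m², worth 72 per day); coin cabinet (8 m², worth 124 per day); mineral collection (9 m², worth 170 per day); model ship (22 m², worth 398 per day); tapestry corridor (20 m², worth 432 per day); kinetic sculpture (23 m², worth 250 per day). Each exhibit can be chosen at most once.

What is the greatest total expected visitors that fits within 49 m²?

Density check — tapestry corridor 21.60, mineral collection 18.89, model ship 18.09, coin cabinet 15.50 are the best per m².
Filling by ratio: print gallery + coin cabinet + mineral collection + tapestry corridor for 798, with 7 m² left unused.
Dropping coin cabinet and mineral collection frees 17 m²; slotting in model ship (22 m²) lifts the total to 902 at 47 m².
Runner-up diorama + mineral collection + tapestry corridor tops out at 837.

902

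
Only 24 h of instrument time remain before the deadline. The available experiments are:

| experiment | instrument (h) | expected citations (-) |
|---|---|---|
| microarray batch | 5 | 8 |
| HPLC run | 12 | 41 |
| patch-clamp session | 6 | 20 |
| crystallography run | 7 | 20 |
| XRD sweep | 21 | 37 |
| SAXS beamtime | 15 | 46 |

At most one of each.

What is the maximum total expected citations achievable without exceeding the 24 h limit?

Ranking by ratio (expected citations/h): HPLC run 3.42, patch-clamp session 3.33, SAXS beamtime 3.07.
Taking microarray batch + HPLC run + patch-clamp session: 23 h used, 69 in expected citations.

69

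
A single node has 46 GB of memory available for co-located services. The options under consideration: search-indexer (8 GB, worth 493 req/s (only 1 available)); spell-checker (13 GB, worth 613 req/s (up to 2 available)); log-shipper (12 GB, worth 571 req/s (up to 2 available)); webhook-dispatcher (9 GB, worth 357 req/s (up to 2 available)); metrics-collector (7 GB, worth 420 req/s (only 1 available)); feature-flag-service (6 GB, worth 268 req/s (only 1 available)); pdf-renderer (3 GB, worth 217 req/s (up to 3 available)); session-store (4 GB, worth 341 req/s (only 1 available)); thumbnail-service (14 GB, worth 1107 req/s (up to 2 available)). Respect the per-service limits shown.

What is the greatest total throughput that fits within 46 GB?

3482

A density-first pass picks 3×pdf-renderer + session-store + 2×thumbnail-service — 3206 at 41 GB.
Dropping pdf-renderer frees 3 GB; slotting in search-indexer (8 GB) lifts the total to 3482 at 46 GB.
No other feasible combination exceeds 3482.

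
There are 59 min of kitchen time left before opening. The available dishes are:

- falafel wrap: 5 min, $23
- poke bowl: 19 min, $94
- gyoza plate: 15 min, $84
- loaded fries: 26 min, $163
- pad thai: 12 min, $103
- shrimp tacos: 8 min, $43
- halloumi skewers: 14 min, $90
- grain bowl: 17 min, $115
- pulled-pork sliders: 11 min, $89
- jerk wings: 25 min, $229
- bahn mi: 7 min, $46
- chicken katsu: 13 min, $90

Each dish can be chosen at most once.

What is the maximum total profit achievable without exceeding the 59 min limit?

470

Greedy by ratio would take pad thai + pulled-pork sliders + jerk wings + bahn mi: 55 min used, total 467.
The 18 min tied up in pulled-pork sliders and bahn mi is better spent on falafel wrap + grain bowl — total rises to 470 (59 min).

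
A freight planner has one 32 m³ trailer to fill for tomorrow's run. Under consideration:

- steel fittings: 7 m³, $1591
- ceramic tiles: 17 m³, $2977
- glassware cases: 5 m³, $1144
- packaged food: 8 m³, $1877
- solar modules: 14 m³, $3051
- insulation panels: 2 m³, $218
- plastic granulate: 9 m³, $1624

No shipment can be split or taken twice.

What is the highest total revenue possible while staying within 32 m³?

By revenue per m³: packaged food 234.62, glassware cases 228.80, steel fittings 227.29, solar modules 217.93 lead.
Filling by ratio: steel fittings + glassware cases + packaged food + insulation panels + plastic granulate for 6454, with 1 m³ left unused.
Replace glassware cases and plastic granulate with solar modules: the trade gains 283 net, giving 6737 at 31 m³.
Every other selection either busts 32 m³ or fails to beat 6737.

6737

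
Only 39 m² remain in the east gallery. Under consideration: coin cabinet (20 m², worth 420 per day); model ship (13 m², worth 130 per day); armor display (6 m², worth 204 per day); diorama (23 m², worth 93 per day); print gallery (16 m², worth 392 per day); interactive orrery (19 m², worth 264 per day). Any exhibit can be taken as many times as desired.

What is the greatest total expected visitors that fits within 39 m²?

Taking 6×armor display: 36 m² used, 1224 in expected visitors.
Nothing else within 39 m² beats 1224.

1224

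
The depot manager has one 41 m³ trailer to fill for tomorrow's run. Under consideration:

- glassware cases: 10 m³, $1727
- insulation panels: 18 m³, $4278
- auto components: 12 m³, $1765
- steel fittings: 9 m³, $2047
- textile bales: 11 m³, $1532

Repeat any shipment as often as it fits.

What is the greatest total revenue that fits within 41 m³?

8556

2×insulation panels uses 36 of the 41 m³ and totals 8556.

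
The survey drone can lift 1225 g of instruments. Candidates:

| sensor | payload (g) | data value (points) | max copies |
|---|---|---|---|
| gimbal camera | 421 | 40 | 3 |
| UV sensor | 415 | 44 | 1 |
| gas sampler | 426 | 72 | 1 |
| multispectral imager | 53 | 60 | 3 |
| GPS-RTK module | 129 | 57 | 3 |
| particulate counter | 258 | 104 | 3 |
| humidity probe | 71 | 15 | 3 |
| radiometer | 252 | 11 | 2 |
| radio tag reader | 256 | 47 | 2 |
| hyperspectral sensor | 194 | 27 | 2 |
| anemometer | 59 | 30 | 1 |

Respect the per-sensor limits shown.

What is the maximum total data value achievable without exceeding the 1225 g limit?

606

A density-first pass picks 3×multispectral imager + 3×GPS-RTK module + 2×particulate counter + humidity probe + anemometer — 604 at 1192 g.
Replace GPS-RTK module and humidity probe and anemometer with particulate counter: the trade gains 2 net, giving 606 at 1191 g.
Every other selection either busts 1225 g or exceeds an availability limit or fails to beat 606.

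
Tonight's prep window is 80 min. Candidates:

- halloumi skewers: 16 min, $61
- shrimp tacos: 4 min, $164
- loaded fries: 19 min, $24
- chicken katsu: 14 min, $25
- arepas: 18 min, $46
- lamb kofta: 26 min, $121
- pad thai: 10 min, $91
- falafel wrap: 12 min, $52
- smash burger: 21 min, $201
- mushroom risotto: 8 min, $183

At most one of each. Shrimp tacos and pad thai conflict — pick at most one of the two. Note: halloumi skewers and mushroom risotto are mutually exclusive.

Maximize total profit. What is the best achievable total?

Ranking by ratio (profit/min): shrimp tacos 41.00, mushroom risotto 22.88, smash burger 9.57, pad thai 9.10.
Best packing: shrimp tacos + lamb kofta + falafel wrap + smash burger + mushroom risotto — 71 min, 721 total.

721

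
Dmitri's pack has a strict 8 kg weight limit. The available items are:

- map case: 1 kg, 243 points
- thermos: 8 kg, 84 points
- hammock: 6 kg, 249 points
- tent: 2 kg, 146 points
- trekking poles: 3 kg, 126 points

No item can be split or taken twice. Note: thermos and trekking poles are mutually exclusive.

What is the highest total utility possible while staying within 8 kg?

515

Best packing: map case + tent + trekking poles — 6 kg, 515 total.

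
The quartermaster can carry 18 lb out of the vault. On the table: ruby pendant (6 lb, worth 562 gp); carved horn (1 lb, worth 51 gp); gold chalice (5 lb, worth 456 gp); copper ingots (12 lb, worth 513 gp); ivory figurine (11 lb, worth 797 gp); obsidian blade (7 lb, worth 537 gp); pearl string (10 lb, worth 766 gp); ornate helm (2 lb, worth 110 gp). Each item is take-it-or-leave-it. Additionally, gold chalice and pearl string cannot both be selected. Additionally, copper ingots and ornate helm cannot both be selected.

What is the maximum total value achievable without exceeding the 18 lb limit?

Density check — ruby pendant 93.67, gold chalice 91.20, obsidian blade 76.71 are the best per lb.
Ruby pendant + gold chalice + obsidian blade uses 18 of the 18 lb and totals 1555.

1555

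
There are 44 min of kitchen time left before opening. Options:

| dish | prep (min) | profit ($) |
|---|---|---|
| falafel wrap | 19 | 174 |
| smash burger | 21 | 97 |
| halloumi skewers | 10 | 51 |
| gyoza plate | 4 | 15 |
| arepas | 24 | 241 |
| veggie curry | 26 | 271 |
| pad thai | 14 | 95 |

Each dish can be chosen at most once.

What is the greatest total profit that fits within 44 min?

415

Taking the top-ratio dishes first gives gyoza plate + veggie curry + pad thai for 381 (44 min).
Reworking the packing: falafel wrap + arepas uses 43 min and improves the total to 415.
The spare 1 min is too small for any remaining dish, and no exchange beats 415.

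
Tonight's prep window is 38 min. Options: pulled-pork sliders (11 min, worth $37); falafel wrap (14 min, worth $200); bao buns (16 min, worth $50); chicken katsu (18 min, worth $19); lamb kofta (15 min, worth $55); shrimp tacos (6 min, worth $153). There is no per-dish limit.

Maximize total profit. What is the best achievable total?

918

By profit per min: shrimp tacos 25.50, falafel wrap 14.29, lamb kofta 3.67, pulled-pork sliders 3.36 lead.
Best packing: 6×shrimp tacos — 36 min, 918 total.
The spare 2 min is too small for any remaining dish, and no exchange beats 918.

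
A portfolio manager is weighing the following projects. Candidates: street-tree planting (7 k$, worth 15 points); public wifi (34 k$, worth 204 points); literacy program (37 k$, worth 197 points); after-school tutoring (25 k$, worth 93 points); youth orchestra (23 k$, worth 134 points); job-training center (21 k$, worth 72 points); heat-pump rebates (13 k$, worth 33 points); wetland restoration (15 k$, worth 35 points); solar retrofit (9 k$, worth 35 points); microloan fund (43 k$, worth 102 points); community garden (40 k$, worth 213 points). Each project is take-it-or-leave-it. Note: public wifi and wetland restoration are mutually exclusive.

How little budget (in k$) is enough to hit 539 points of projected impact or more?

97

Need the lightest bundle worth ≥ 539.
public wifi + youth orchestra + community garden: 551 projected impact at 97 k$.
No combination under 97 k$ hits 539.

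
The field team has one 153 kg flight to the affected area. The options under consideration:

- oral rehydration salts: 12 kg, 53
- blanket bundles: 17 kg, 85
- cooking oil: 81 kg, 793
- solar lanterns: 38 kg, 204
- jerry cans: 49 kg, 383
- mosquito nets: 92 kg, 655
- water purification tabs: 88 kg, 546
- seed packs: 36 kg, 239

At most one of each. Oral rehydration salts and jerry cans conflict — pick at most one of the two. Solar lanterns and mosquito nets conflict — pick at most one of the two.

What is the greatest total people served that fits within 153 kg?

Blanket bundles + cooking oil + jerry cans uses 147 of the 153 kg and totals 1261.
The closest alternative, cooking oil + jerry cans, reaches only 1176.

1261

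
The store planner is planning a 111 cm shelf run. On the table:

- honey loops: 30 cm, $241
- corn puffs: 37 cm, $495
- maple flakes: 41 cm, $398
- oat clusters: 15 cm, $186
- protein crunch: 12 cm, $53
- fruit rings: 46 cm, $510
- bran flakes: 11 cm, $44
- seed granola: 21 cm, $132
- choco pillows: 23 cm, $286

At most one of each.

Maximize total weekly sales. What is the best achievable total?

By weekly sales per cm: corn puffs 13.38, choco pillows 12.43, oat clusters 12.40 lead.
Taking the top-ratio products first gives honey loops + corn puffs + oat clusters + choco pillows for 1208 (105 cm).
Replace honey loops and oat clusters with fruit rings: the trade gains 83 net, giving 1291 at 106 cm.

1291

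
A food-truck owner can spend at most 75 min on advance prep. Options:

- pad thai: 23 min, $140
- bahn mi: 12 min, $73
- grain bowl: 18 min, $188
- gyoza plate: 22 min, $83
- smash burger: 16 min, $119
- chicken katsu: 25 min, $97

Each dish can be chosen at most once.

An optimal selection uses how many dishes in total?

The maximum profit within 75 min is 520.
pad thai + bahn mi + grain bowl + smash burger hits 520 at 69 min.
Every optimal selection uses 4 dishes.

4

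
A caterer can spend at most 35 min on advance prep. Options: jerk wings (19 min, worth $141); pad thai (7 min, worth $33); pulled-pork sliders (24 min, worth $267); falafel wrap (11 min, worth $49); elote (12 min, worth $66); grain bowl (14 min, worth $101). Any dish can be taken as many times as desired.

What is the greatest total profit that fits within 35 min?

316

Density check — pulled-pork sliders 11.12, jerk wings 7.42, grain bowl 7.21 are the best per min.
Greedy by ratio would take pad thai + pulled-pork sliders: 31 min used, total 300.
Replace pad thai with falafel wrap: the trade gains 16 net, giving 316 at 35 min.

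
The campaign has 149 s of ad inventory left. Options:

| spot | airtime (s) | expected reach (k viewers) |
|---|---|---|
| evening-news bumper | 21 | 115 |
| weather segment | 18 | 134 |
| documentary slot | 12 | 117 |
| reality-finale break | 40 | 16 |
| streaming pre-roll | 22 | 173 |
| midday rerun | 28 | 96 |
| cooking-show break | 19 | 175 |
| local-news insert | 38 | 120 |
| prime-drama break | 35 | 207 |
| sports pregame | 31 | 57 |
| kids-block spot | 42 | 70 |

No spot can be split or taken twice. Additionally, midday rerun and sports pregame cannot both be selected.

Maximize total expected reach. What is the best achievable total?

926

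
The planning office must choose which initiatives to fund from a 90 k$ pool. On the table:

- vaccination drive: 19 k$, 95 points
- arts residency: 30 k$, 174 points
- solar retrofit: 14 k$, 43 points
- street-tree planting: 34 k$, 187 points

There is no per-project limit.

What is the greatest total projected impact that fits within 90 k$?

522

The ratio ordering already packs tightly: 3×arts residency, 90 k$, 522.
No other feasible combination exceeds 522.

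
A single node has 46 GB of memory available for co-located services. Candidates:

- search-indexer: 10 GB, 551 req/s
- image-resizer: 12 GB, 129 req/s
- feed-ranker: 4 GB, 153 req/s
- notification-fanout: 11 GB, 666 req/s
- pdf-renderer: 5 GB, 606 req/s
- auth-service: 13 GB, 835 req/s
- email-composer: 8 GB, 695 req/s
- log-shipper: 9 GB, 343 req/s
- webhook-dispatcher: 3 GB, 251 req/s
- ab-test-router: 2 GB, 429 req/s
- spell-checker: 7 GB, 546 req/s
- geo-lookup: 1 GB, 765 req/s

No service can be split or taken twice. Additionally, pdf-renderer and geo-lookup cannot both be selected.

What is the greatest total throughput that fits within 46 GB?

Density check — geo-lookup 765.00, ab-test-router 214.50, pdf-renderer 121.20 are the best per GB.
Notification-fanout + auth-service + email-composer + webhook-dispatcher + ab-test-router + spell-checker + geo-lookup uses 45 of the 46 GB and totals 4187.

4187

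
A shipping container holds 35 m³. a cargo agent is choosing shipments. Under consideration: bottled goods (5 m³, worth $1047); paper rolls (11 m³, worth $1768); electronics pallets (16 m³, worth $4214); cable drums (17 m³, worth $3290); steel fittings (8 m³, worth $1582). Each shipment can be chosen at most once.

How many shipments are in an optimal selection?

3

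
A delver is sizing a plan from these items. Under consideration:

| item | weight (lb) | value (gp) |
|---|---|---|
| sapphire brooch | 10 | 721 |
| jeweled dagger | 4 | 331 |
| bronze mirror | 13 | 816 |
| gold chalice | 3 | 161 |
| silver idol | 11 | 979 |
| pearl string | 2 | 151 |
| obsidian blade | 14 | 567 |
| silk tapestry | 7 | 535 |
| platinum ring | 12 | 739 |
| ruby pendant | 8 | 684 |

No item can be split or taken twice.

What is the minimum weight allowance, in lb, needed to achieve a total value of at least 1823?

22

Need the lightest bundle worth ≥ 1823.
jeweled dagger + silver idol + silk tapestry: 1845 value at 22 lb.
Below 22 lb the best achievable stays under 1823.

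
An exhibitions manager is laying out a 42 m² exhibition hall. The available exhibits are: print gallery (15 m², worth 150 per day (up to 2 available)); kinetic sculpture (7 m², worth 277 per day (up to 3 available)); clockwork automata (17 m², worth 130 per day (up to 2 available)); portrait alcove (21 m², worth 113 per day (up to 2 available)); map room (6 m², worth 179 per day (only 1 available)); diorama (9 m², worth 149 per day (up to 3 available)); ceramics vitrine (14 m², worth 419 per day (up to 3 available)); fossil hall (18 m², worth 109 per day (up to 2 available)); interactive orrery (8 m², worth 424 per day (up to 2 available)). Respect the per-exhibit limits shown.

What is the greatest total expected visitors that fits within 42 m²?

Density check — interactive orrery 53.00, kinetic sculpture 39.57, ceramics vitrine 29.93 are the best per m².
The ratio ordering already packs tightly: 3×kinetic sculpture + 2×interactive orrery, 37 m², 1679.
That's the maximum — no swap from here does better than 1679.

1679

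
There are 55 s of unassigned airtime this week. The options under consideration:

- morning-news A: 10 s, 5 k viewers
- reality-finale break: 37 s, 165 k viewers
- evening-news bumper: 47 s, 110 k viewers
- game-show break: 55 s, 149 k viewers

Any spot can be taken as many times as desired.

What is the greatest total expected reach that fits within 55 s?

The ratio ordering already packs tightly: morning-news A + reality-finale break, 47 s, 170.
That's the maximum — no swap from here does better than 170.

170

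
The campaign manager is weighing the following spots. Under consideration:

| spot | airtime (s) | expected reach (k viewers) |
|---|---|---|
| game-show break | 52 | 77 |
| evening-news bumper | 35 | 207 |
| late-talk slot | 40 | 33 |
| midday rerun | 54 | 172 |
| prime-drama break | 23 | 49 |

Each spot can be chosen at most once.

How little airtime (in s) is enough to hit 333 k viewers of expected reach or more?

89

Look for the lowest-airtime combination reaching 333.
evening-news bumper + midday rerun: 379 expected reach at 89 s.
No combination under 89 s hits 333.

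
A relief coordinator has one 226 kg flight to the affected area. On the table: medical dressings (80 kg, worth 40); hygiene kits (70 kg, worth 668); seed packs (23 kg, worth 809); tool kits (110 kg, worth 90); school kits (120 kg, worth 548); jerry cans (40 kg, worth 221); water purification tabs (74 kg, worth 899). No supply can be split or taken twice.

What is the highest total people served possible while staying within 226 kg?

Ranking by ratio (people served/kg): seed packs 35.17, water purification tabs 12.15, hygiene kits 9.54, jerry cans 5.53.
Best packing: hygiene kits + seed packs + jerry cans + water purification tabs — 207 kg, 2597 total.
Runner-up hygiene kits + seed packs + water purification tabs tops out at 2376.

2597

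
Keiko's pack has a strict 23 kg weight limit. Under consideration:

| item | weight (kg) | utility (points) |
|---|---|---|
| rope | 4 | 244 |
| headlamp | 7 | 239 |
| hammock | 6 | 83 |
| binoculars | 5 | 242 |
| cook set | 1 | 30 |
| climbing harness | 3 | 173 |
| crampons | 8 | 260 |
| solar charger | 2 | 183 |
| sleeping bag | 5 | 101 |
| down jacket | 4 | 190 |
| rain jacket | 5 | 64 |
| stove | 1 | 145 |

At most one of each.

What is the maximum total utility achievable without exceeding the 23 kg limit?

1256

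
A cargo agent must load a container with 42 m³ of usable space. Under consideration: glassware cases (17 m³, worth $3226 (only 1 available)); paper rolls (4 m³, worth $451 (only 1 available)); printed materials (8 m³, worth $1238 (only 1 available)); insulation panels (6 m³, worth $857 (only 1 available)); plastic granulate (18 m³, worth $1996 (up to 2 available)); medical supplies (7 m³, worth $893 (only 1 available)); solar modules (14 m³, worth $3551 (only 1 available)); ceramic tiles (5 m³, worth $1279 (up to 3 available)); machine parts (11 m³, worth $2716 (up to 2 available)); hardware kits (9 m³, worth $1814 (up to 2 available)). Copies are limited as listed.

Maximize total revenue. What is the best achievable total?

Ranking by ratio (revenue/m³): ceramic tiles 255.80, solar modules 253.64, machine parts 246.91.
A density-first pass picks solar modules + 3×ceramic tiles + machine parts — 10104 at 40 m³.
The 10 m³ tied up in 2×ceramic tiles is better spent on machine parts — total rises to 10262 (41 m³).
No other feasible combination exceeds 10262.

10262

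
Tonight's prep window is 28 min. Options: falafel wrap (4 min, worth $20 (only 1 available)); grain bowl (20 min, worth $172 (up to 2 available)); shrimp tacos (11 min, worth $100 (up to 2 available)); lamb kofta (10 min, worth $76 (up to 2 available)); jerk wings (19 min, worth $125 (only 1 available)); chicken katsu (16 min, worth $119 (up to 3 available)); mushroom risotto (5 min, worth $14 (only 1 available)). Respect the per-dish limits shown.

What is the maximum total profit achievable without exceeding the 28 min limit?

220

By profit per min: shrimp tacos 9.09, grain bowl 8.60, lamb kofta 7.60 lead.
Falafel wrap + 2×shrimp tacos uses 26 of the 28 min and totals 220.
The spare 2 min is too small for any remaining dish, and no exchange beats 220.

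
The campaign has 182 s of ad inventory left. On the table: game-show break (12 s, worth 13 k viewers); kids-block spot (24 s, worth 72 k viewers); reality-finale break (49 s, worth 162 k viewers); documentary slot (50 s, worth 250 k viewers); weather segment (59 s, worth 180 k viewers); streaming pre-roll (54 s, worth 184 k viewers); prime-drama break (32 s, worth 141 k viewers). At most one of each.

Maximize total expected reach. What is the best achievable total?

668

The ratio heuristic lands on game-show break + kids-block spot + documentary slot + streaming pre-roll + prime-drama break (660) but leaves 10 s idle.
Replace game-show break and prime-drama break with reality-finale break: the trade gains 8 net, giving 668 at 177 s.
Every other selection either busts 182 s or fails to beat 668.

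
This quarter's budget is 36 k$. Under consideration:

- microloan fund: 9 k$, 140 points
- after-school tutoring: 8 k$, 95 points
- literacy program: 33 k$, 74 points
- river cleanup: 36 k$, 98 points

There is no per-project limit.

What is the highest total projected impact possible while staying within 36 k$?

Best packing: 4×microloan fund — 36 k$, 560 total.

560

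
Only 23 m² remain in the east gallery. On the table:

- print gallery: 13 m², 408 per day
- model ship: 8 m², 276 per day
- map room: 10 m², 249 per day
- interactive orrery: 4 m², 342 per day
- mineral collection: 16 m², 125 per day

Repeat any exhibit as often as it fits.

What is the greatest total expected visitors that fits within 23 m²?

1710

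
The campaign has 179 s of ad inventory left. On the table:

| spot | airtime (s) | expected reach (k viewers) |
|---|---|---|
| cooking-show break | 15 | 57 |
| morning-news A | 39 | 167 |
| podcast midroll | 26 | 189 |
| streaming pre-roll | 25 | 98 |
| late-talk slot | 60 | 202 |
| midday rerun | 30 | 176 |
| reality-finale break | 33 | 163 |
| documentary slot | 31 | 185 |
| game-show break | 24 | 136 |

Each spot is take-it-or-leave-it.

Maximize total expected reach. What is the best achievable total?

Taking the top-ratio spots first gives podcast midroll + streaming pre-roll + midday rerun + reality-finale break + documentary slot + game-show break for 947 (169 s).
The 33 s tied up in reality-finale break is better spent on morning-news A — total rises to 951 (175 s).
Runner-up podcast midroll + streaming pre-roll + midday rerun + reality-finale break + documentary slot + game-show break tops out at 947.

951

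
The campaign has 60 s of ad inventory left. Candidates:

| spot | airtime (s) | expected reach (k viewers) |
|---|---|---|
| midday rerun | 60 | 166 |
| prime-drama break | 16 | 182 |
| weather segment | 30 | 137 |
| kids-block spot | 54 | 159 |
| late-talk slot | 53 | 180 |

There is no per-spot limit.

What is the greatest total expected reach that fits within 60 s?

546

The ratio ordering already packs tightly: 3×prime-drama break, 48 s, 546.
Every other selection either busts 60 s or fails to beat 546.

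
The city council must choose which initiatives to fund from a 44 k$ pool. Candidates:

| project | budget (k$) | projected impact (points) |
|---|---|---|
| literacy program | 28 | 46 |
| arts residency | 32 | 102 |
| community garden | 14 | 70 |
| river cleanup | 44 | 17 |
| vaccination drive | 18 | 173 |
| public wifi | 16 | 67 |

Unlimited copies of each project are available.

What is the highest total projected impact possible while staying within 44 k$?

346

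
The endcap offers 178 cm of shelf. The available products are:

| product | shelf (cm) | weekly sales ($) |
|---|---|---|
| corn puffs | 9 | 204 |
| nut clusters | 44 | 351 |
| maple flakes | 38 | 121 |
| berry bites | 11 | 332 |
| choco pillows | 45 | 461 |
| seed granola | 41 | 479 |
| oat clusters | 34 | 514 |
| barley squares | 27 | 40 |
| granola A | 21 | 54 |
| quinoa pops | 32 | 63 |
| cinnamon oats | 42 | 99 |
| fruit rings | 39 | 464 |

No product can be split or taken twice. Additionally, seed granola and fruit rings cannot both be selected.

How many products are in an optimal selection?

The maximum weekly sales within 178 cm is 2137.
One optimal bundle: nut clusters + berry bites + choco pillows + seed granola + oat clusters (175 cm).
All optima have 5 products.

5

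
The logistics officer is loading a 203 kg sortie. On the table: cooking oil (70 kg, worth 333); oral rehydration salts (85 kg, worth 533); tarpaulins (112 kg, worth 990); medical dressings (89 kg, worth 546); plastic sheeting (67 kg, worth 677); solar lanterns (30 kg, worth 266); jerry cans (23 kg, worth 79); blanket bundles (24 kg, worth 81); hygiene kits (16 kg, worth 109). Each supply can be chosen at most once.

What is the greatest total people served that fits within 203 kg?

1776

Density check — plastic sheeting 10.10, solar lanterns 8.87, tarpaulins 8.84 are the best per kg.
A density-first pass picks oral rehydration salts + plastic sheeting + solar lanterns + hygiene kits — 1585 at 198 kg.
Dropping oral rehydration salts and solar lanterns frees 115 kg; slotting in tarpaulins (112 kg) lifts the total to 1776 at 195 kg.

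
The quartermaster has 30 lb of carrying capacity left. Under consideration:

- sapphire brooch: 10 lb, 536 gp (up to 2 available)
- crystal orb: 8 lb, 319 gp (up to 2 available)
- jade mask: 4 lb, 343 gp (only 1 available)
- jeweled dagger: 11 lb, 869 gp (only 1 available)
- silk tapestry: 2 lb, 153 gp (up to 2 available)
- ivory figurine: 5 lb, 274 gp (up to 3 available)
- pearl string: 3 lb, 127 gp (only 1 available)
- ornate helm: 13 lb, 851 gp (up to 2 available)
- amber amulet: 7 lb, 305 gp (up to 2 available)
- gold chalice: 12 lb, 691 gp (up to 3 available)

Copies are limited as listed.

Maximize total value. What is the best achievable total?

2216

A density-first pass picks jade mask + jeweled dagger + 2×silk tapestry + 2×ivory figurine — 2066 at 29 lb.
The 12 lb tied up in silk tapestry and 2×ivory figurine is better spent on ornate helm — total rises to 2216 (30 lb).
Every other selection either busts 30 lb or exceeds an availability limit or fails to beat 2216.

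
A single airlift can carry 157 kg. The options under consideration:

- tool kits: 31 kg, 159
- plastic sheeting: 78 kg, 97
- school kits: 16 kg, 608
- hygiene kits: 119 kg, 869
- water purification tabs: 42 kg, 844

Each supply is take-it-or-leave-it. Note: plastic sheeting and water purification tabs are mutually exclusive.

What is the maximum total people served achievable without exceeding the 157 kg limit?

Density check — school kits 38.00, water purification tabs 20.10, hygiene kits 7.30, tool kits 5.13 are the best per kg.
Best packing: tool kits + school kits + water purification tabs — 89 kg, 1611 total.
No other feasible combination exceeds 1611.

1611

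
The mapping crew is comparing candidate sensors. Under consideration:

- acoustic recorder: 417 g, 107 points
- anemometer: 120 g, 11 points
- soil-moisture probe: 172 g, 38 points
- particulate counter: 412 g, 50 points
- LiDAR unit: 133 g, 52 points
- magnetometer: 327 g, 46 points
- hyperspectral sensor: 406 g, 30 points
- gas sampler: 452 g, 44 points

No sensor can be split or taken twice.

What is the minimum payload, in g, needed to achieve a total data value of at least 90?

Need the lightest bundle worth ≥ 90.
soil-moisture probe + LiDAR unit reaches 90 using 305 g.
Any bundle with less than 305 g falls short of 90.

305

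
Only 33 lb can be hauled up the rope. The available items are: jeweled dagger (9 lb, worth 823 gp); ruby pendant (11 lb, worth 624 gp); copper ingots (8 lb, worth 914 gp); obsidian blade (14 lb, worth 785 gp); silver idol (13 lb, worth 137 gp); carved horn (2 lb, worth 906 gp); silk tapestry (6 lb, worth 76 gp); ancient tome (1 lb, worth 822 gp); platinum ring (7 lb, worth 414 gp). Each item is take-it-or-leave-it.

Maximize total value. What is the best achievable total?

4089

Greedy by ratio would take jeweled dagger + copper ingots + carved horn + silk tapestry + ancient tome + platinum ring: 33 lb used, total 3955.
Replace silk tapestry and platinum ring with ruby pendant: the trade gains 134 net, giving 4089 at 31 lb.
Next best is jeweled dagger + copper ingots + carved horn + silk tapestry + ancient tome + platinum ring at 3955 (33 lb) — short by 134.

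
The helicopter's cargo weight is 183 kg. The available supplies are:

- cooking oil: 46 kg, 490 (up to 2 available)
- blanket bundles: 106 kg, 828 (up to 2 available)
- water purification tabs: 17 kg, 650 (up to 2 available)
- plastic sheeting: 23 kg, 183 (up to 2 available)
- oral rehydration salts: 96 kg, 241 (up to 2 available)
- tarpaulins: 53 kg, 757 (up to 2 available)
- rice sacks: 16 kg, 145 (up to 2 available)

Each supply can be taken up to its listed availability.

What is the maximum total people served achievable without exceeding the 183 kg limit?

Greedy by ratio would take 2×water purification tabs + 2×tarpaulins + 2×rice sacks: 172 kg used, total 3104.
Replace rice sacks with plastic sheeting: the trade gains 38 net, giving 3142 at 179 kg.
Nothing else within 183 kg beats 3142.

3142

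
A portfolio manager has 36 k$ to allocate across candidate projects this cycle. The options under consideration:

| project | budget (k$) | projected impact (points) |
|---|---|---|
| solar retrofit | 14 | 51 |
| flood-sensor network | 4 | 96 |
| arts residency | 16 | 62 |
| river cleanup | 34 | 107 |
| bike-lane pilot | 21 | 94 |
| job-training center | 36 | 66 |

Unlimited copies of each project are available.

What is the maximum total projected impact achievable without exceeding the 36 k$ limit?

9×flood-sensor network uses 36 of the 36 k$ and totals 864.
Every other selection either busts 36 k$ or fails to beat 864.

864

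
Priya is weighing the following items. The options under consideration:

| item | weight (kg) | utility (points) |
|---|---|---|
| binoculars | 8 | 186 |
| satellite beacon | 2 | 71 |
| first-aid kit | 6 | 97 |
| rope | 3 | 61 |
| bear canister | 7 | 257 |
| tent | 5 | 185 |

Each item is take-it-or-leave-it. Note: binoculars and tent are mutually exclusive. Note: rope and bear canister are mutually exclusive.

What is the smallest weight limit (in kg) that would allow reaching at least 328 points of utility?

9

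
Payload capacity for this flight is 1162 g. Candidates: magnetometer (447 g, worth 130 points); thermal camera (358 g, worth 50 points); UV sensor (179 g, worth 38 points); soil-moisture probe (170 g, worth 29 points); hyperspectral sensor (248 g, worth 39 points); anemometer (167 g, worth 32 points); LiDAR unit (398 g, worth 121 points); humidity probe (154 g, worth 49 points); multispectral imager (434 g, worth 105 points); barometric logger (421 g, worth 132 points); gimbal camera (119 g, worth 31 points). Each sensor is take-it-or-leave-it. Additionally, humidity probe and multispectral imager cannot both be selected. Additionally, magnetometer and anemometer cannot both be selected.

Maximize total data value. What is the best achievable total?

By data value per g: humidity probe 0.32, barometric logger 0.31, LiDAR unit 0.30 lead.
Greedy by ratio would take LiDAR unit + humidity probe + barometric logger + gimbal camera: 1092 g used, total 333.
Dropping LiDAR unit frees 398 g; slotting in magnetometer (447 g) lifts the total to 342 at 1141 g.
An exhaustive check of the 2048 subsets confirms 342.

342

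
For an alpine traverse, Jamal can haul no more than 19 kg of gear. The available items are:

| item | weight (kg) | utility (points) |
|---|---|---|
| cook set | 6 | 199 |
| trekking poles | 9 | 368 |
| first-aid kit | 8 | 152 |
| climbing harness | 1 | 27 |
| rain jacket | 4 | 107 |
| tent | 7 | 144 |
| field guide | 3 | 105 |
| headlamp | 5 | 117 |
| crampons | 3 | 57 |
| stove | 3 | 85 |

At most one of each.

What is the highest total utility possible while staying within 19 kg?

699

Density check — trekking poles 40.89, field guide 35.00, cook set 33.17 are the best per kg.
Taking cook set + trekking poles + climbing harness + field guide: 19 kg used, 699 in utility.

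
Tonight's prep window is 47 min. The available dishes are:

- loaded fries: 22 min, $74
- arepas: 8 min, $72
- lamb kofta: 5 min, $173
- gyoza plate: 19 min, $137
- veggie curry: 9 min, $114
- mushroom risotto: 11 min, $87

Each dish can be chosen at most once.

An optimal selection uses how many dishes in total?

Optimal total is 511.
For example lamb kofta + gyoza plate + veggie curry + mushroom risotto achieves it, using 44 min.
All optima have 4 dishes.

4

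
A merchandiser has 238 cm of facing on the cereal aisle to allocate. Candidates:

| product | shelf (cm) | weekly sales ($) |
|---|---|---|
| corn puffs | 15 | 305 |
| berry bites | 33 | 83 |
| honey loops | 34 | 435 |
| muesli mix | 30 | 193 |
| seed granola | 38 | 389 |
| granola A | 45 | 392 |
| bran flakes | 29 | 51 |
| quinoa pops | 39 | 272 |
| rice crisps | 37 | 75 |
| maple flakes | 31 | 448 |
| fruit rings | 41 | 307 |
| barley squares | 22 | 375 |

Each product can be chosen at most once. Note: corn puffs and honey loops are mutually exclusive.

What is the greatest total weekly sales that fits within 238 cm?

Best packing: corn puffs + seed granola + granola A + quinoa pops + maple flakes + fruit rings + barley squares — 231 cm, 2488 total.
The closest alternative, honey loops + muesli mix + seed granola + quinoa pops + maple flakes + fruit rings + barley squares, reaches only 2419.

2488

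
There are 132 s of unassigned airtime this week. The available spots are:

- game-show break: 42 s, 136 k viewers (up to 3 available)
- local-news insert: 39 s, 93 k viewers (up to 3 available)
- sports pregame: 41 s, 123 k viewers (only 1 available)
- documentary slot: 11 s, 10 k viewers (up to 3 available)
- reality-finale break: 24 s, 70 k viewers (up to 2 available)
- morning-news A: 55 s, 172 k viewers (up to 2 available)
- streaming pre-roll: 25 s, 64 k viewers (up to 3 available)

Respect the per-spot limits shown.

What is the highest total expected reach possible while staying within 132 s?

412

By expected reach per s: game-show break 3.24, morning-news A 3.13, sports pregame 3.00 lead.
Taking the top-ratio spots first gives 3×game-show break for 408 (126 s).
The 42 s tied up in game-show break is better spent on 2×reality-finale break — total rises to 412 (132 s).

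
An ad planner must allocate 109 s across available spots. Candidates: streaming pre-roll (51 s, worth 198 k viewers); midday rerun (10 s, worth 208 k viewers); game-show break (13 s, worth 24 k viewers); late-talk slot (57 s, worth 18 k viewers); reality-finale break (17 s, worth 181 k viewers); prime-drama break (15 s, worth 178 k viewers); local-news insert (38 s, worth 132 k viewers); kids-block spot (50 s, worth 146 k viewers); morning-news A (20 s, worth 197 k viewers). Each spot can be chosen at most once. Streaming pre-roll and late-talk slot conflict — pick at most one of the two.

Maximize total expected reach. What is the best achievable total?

896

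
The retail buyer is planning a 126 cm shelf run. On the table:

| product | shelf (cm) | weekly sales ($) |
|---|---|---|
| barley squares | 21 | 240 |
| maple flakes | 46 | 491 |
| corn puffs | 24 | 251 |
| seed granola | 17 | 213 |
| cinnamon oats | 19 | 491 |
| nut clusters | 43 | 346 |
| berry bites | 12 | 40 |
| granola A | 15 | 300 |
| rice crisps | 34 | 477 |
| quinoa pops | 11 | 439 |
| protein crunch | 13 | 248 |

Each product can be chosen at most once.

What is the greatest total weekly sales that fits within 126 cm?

Density check — quinoa pops 39.91, cinnamon oats 25.84, granola A 20.00, protein crunch 19.08 are the best per cm.
A density-first pass picks seed granola + cinnamon oats + berry bites + granola A + rice crisps + quinoa pops + protein crunch — 2208 at 121 cm.
The 17 cm tied up in seed granola is better spent on barley squares — total rises to 2235 (125 cm).
An exhaustive check of the 2048 subsets confirms 2235.

2235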